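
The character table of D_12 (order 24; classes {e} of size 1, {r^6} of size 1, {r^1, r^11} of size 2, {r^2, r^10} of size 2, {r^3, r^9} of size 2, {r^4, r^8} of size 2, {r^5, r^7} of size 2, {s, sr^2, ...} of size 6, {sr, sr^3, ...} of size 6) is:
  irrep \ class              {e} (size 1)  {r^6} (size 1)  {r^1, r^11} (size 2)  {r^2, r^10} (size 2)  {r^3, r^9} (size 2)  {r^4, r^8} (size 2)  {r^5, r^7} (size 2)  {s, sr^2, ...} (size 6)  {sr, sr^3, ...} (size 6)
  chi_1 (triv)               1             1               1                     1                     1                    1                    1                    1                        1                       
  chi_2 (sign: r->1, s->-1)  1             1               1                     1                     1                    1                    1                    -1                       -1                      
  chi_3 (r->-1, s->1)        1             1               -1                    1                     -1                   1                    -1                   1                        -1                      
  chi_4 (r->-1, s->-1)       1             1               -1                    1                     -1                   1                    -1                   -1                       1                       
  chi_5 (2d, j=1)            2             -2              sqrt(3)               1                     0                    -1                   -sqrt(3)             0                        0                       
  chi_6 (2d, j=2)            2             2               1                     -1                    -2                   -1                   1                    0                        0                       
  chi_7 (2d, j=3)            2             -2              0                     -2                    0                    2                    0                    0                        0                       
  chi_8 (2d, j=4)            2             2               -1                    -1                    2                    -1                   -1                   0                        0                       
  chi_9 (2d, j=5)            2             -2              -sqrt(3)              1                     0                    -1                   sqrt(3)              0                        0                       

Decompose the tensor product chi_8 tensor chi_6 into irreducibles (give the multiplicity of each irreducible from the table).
chi_8 tensor chi_6 = chi_3 + chi_4 + chi_6 (all other irreducibles have multiplicity 0).

Solution. The character of a tensor product is the pointwise product (chi_8 * chi_6)(C) = chi_8(C) * chi_6(C):
  {e}: (2)*(2), {r^6}: (2)*(2), {r^1, r^11}: (-1)*(1), {r^2, r^10}: (-1)*(-1), {r^3, r^9}: (2)*(-2), {r^4, r^8}: (-1)*(-1), {r^5, r^7}: (-1)*(1), {s, sr^2, ...}: (0)*(0), {sr, sr^3, ...}: (0)*(0)
so (chi_8 * chi_6) takes values
  {e} -> 4, {r^6} -> 4, {r^1, r^11} -> -1, {r^2, r^10} -> 1, {r^3, r^9} -> -4, {r^4, r^8} -> 1, {r^5, r^7} -> -1, {s, sr^2, ...} -> 0, {sr, sr^3, ...} -> 0.
Now take the inner product of this character with each irreducible chi from the table, <chi_8*chi_6, chi> = (1/24) sum_C |C| (chi_8*chi_6)(C) conj(chi(C)):
  <chi_8*chi_6, chi_1> = (1/24)[1*(4)*conj(1) + 1*(4)*conj(1) + 2*(-1)*conj(1) + 2*(1)*conj(1) + 2*(-4)*conj(1) + 2*(1)*conj(1) + 2*(-1)*conj(1) + 6*(0)*conj(1) + 6*(0)*conj(1)]
      = (1/24)[(4) + (4) + (-2) + (2) + (-8) + (2) + (-2) + (0) + (0)] = 0/24 = 0
  <chi_8*chi_6, chi_2> = (1/24)[1*(4)*conj(1) + 1*(4)*conj(1) + 2*(-1)*conj(1) + 2*(1)*conj(1) + 2*(-4)*conj(1) + 2*(1)*conj(1) + 2*(-1)*conj(1) + 6*(0)*conj(-1) + 6*(0)*conj(-1)]
      = (1/24)[(4) + (4) + (-2) + (2) + (-8) + (2) + (-2) + (0) + (0)] = 0/24 = 0
  <chi_8*chi_6, chi_3> = (1/24)[1*(4)*conj(1) + 1*(4)*conj(1) + 2*(-1)*conj(-1) + 2*(1)*conj(1) + 2*(-4)*conj(-1) + 2*(1)*conj(1) + 2*(-1)*conj(-1) + 6*(0)*conj(1) + 6*(0)*conj(-1)]
      = (1/24)[(4) + (4) + (2) + (2) + (8) + (2) + (2) + (0) + (0)] = 24/24 = 1
  <chi_8*chi_6, chi_4> = (1/24)[1*(4)*conj(1) + 1*(4)*conj(1) + 2*(-1)*conj(-1) + 2*(1)*conj(1) + 2*(-4)*conj(-1) + 2*(1)*conj(1) + 2*(-1)*conj(-1) + 6*(0)*conj(-1) + 6*(0)*conj(1)]
      = (1/24)[(4) + (4) + (2) + (2) + (8) + (2) + (2) + (0) + (0)] = 24/24 = 1
  <chi_8*chi_6, chi_5> = (1/24)[1*(4)*conj(2) + 1*(4)*conj(-2) + 2*(-1)*conj(sqrt(3)) + 2*(1)*conj(1) + 2*(-4)*conj(0) + 2*(1)*conj(-1) + 2*(-1)*conj(-sqrt(3)) + 6*(0)*conj(0) + 6*(0)*conj(0)]
      = (1/24)[(8) + (-8) + (-2*sqrt(3)) + (2) + (0) + (-2) + (2*sqrt(3)) + (0) + (0)] = 0/24 = 0
  <chi_8*chi_6, chi_6> = (1/24)[1*(4)*conj(2) + 1*(4)*conj(2) + 2*(-1)*conj(1) + 2*(1)*conj(-1) + 2*(-4)*conj(-2) + 2*(1)*conj(-1) + 2*(-1)*conj(1) + 6*(0)*conj(0) + 6*(0)*conj(0)]
      = (1/24)[(8) + (8) + (-2) + (-2) + (16) + (-2) + (-2) + (0) + (0)] = 24/24 = 1
  <chi_8*chi_6, chi_7> = (1/24)[1*(4)*conj(2) + 1*(4)*conj(-2) + 2*(-1)*conj(0) + 2*(1)*conj(-2) + 2*(-4)*conj(0) + 2*(1)*conj(2) + 2*(-1)*conj(0) + 6*(0)*conj(0) + 6*(0)*conj(0)]
      = (1/24)[(8) + (-8) + (0) + (-4) + (0) + (4) + (0) + (0) + (0)] = 0/24 = 0
  <chi_8*chi_6, chi_8> = (1/24)[1*(4)*conj(2) + 1*(4)*conj(2) + 2*(-1)*conj(-1) + 2*(1)*conj(-1) + 2*(-4)*conj(2) + 2*(1)*conj(-1) + 2*(-1)*conj(-1) + 6*(0)*conj(0) + 6*(0)*conj(0)]
      = (1/24)[(8) + (8) + (2) + (-2) + (-16) + (-2) + (2) + (0) + (0)] = 0/24 = 0
  <chi_8*chi_6, chi_9> = (1/24)[1*(4)*conj(2) + 1*(4)*conj(-2) + 2*(-1)*conj(-sqrt(3)) + 2*(1)*conj(1) + 2*(-4)*conj(0) + 2*(1)*conj(-1) + 2*(-1)*conj(sqrt(3)) + 6*(0)*conj(0) + 6*(0)*conj(0)]
      = (1/24)[(8) + (-8) + (2*sqrt(3)) + (2) + (0) + (-2) + (-2*sqrt(3)) + (0) + (0)] = 0/24 = 0
Hence the multiplicities are chi_3: 1, chi_4: 1, chi_6: 1. Dimension check: dim(chi_8)*dim(chi_6) = 2*2 = 4 and sum (mult * dim) = 1*1 + 1*1 + 1*2 = 4.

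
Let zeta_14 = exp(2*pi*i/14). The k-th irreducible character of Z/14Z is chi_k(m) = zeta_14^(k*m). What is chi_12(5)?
chi_12(5) = zeta_14^60 = exp(4*I*pi/7)

Explanation: chi_12(5) = zeta_14^(12*5) = zeta_14^60. Since zeta_14^14 = 1, this equals zeta_14^4 = exp(2*pi*i*4/14) = exp(4*I*pi/7).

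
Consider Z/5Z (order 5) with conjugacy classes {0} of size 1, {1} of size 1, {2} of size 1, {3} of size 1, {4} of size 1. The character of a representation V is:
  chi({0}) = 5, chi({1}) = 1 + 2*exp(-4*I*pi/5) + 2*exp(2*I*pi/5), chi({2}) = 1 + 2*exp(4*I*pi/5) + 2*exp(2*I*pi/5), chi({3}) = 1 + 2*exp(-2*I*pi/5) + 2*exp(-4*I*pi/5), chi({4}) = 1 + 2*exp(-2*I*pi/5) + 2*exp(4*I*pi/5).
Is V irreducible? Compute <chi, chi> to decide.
Not irreducible (reducible): <chi, chi> = 9 > 1.

Solution. <chi, chi> = (1/|G|) sum_C |C| * |chi(C)|^2 = (1/5)[1*|5|^2 + 1*|1 + 2*exp(-4*I*pi/5) + 2*exp(2*I*pi/5)|^2 + 1*|1 + 2*exp(4*I*pi/5) + 2*exp(2*I*pi/5)|^2 + 1*|1 + 2*exp(-2*I*pi/5) + 2*exp(-4*I*pi/5)|^2 + 1*|1 + 2*exp(-2*I*pi/5) + 2*exp(4*I*pi/5)|^2]
  = (1/5)[(25) + (9 + 6*exp(-4*I*pi/5) + 2*exp(-2*I*pi/5) + 2*exp(2*I*pi/5) + 6*exp(4*I*pi/5)) + (9 + 6*exp(-2*I*pi/5) + 2*exp(-4*I*pi/5) + 2*exp(4*I*pi/5) + 6*exp(2*I*pi/5)) + (9 + 6*exp(-2*I*pi/5) + 2*exp(-4*I*pi/5) + 2*exp(4*I*pi/5) + 6*exp(2*I*pi/5)) + (9 + 6*exp(-4*I*pi/5) + 2*exp(-2*I*pi/5) + 2*exp(2*I*pi/5) + 6*exp(4*I*pi/5))] = 45/5 = 9.
(Exp terms are combined using exp(i*s)*conj(exp(i*t)) = exp(i*(s-t)), and sums of them are collapsed using the identity that for every m > 1 the m distinct m-th roots of unity sum to 0, e.g. 1 + exp(2*I*pi/3) + exp(-2*I*pi/3) = 0.)
A character is irreducible iff <chi, chi> = 1, so this representation is reducible.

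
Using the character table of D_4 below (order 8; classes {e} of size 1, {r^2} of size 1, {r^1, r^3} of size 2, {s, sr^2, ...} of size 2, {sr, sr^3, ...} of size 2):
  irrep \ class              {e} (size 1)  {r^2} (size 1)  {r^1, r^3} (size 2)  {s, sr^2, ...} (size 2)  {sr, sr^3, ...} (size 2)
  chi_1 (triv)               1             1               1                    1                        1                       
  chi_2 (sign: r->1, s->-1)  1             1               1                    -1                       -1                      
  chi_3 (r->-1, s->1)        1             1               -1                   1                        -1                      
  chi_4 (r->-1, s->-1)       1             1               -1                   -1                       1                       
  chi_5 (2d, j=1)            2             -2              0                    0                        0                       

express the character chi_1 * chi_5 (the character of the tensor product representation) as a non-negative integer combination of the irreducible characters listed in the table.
chi_1 tensor chi_5 = chi_5 (all other irreducibles have multiplicity 0).

Why: The character of a tensor product is the pointwise product (chi_1 * chi_5)(C) = chi_1(C) * chi_5(C):
  {e}: (1)*(2), {r^2}: (1)*(-2), {r^1, r^3}: (1)*(0), {s, sr^2, ...}: (1)*(0), {sr, sr^3, ...}: (1)*(0)
so (chi_1 * chi_5) takes values
  {e} -> 2, {r^2} -> -2, {r^1, r^3} -> 0, {s, sr^2, ...} -> 0, {sr, sr^3, ...} -> 0.
Now take the inner product of this character with each irreducible chi from the table, <chi_1*chi_5, chi> = (1/8) sum_C |C| (chi_1*chi_5)(C) conj(chi(C)):
  <chi_1*chi_5, chi_1> = (1/8)[1*(2)*conj(1) + 1*(-2)*conj(1) + 2*(0)*conj(1) + 2*(0)*conj(1) + 2*(0)*conj(1)]
      = (1/8)[(2) + (-2) + (0) + (0) + (0)] = 0/8 = 0
  <chi_1*chi_5, chi_2> = (1/8)[1*(2)*conj(1) + 1*(-2)*conj(1) + 2*(0)*conj(1) + 2*(0)*conj(-1) + 2*(0)*conj(-1)]
      = (1/8)[(2) + (-2) + (0) + (0) + (0)] = 0/8 = 0
  <chi_1*chi_5, chi_3> = (1/8)[1*(2)*conj(1) + 1*(-2)*conj(1) + 2*(0)*conj(-1) + 2*(0)*conj(1) + 2*(0)*conj(-1)]
      = (1/8)[(2) + (-2) + (0) + (0) + (0)] = 0/8 = 0
  <chi_1*chi_5, chi_4> = (1/8)[1*(2)*conj(1) + 1*(-2)*conj(1) + 2*(0)*conj(-1) + 2*(0)*conj(-1) + 2*(0)*conj(1)]
      = (1/8)[(2) + (-2) + (0) + (0) + (0)] = 0/8 = 0
  <chi_1*chi_5, chi_5> = (1/8)[1*(2)*conj(2) + 1*(-2)*conj(-2) + 2*(0)*conj(0) + 2*(0)*conj(0) + 2*(0)*conj(0)]
      = (1/8)[(4) + (4) + (0) + (0) + (0)] = 8/8 = 1
Hence the multiplicities are chi_5: 1. Dimension check: dim(chi_1)*dim(chi_5) = 1*2 = 2 and sum (mult * dim) = 1*2 = 2.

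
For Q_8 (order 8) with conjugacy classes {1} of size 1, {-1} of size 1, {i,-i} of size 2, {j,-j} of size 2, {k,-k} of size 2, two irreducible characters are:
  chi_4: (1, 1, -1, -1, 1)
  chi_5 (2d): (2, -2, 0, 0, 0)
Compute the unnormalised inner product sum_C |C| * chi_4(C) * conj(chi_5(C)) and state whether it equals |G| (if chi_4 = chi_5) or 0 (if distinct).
Sum = 0; so <chi_4, chi_5> = 0 (distinct irreducibles are orthogonal).

Why: Compute term by term over conjugacy classes (|C| * chi_4(C) * conj(chi_5(C))):
  1*(1)*conj(2) + 1*(1)*conj(-2) + 2*(-1)*conj(0) + 2*(-1)*conj(0) + 2*(1)*conj(0)
  = (2) + (-2) + (0) + (0) + (0)
  = 0.
Dividing by |G| = 8 gives 0/8 = 0, matching the row-orthogonality relation <chi_4, chi_5> = [chi_4 = chi_5].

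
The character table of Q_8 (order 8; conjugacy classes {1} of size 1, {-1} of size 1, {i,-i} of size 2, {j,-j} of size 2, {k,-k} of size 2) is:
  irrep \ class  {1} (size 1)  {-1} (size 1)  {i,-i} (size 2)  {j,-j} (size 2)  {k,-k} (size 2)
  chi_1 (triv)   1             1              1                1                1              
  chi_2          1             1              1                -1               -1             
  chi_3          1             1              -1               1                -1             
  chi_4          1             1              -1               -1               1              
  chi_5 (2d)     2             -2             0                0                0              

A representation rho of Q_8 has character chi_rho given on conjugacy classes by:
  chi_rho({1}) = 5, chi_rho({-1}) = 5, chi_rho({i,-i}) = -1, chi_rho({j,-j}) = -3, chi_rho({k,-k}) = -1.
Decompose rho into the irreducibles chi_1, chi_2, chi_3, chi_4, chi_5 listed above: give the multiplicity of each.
Multiplicities: chi_1: 0, chi_2: 2, chi_3: 1, chi_4: 2, chi_5: 0.

Details: Use <chi_rho, chi> = (1/|G|) sum_C |C| * chi_rho(C) * conj(chi(C)) with |G| = 8 for each irreducible chi in the table:
  <chi_rho, chi_1> = (1/8)[1*(5)*conj(1) + 1*(5)*conj(1) + 2*(-1)*conj(1) + 2*(-3)*conj(1) + 2*(-1)*conj(1)]
      = (1/8)[(5) + (5) + (-2) + (-6) + (-2)] = 0/8 = 0
  <chi_rho, chi_2> = (1/8)[1*(5)*conj(1) + 1*(5)*conj(1) + 2*(-1)*conj(1) + 2*(-3)*conj(-1) + 2*(-1)*conj(-1)]
      = (1/8)[(5) + (5) + (-2) + (6) + (2)] = 16/8 = 2
  <chi_rho, chi_3> = (1/8)[1*(5)*conj(1) + 1*(5)*conj(1) + 2*(-1)*conj(-1) + 2*(-3)*conj(1) + 2*(-1)*conj(-1)]
      = (1/8)[(5) + (5) + (2) + (-6) + (2)] = 8/8 = 1
  <chi_rho, chi_4> = (1/8)[1*(5)*conj(1) + 1*(5)*conj(1) + 2*(-1)*conj(-1) + 2*(-3)*conj(-1) + 2*(-1)*conj(1)]
      = (1/8)[(5) + (5) + (2) + (6) + (-2)] = 16/8 = 2
  <chi_rho, chi_5> = (1/8)[1*(5)*conj(2) + 1*(5)*conj(-2) + 2*(-1)*conj(0) + 2*(-3)*conj(0) + 2*(-1)*conj(0)]
      = (1/8)[(10) + (-10) + (0) + (0) + (0)] = 0/8 = 0
Dimension check: dim(rho) = sum (mult * dim) = 0*1 + 2*1 + 1*1 + 2*1 + 0*2 = 5 = chi_rho(e) = 5.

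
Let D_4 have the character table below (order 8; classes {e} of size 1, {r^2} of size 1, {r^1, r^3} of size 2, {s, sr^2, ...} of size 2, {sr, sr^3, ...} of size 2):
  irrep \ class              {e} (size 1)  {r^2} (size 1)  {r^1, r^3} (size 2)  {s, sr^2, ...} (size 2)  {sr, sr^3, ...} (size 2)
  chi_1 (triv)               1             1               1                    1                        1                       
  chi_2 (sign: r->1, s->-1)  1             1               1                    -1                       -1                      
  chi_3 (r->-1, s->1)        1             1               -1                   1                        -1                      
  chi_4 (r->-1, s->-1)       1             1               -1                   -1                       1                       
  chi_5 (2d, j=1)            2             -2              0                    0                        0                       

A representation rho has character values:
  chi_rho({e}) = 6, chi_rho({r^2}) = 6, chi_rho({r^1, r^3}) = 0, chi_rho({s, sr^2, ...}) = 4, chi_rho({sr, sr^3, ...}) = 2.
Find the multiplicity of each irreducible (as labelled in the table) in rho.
Multiplicities: chi_1: 3, chi_2: 0, chi_3: 2, chi_4: 1, chi_5: 0.

Argument: Use <chi_rho, chi> = (1/|G|) sum_C |C| * chi_rho(C) * conj(chi(C)) with |G| = 8 for each irreducible chi in the table:
  <chi_rho, chi_1> = (1/8)[1*(6)*conj(1) + 1*(6)*conj(1) + 2*(0)*conj(1) + 2*(4)*conj(1) + 2*(2)*conj(1)]
      = (1/8)[(6) + (6) + (0) + (8) + (4)] = 24/8 = 3
  <chi_rho, chi_2> = (1/8)[1*(6)*conj(1) + 1*(6)*conj(1) + 2*(0)*conj(1) + 2*(4)*conj(-1) + 2*(2)*conj(-1)]
      = (1/8)[(6) + (6) + (0) + (-8) + (-4)] = 0/8 = 0
  <chi_rho, chi_3> = (1/8)[1*(6)*conj(1) + 1*(6)*conj(1) + 2*(0)*conj(-1) + 2*(4)*conj(1) + 2*(2)*conj(-1)]
      = (1/8)[(6) + (6) + (0) + (8) + (-4)] = 16/8 = 2
  <chi_rho, chi_4> = (1/8)[1*(6)*conj(1) + 1*(6)*conj(1) + 2*(0)*conj(-1) + 2*(4)*conj(-1) + 2*(2)*conj(1)]
      = (1/8)[(6) + (6) + (0) + (-8) + (4)] = 8/8 = 1
  <chi_rho, chi_5> = (1/8)[1*(6)*conj(2) + 1*(6)*conj(-2) + 2*(0)*conj(0) + 2*(4)*conj(0) + 2*(2)*conj(0)]
      = (1/8)[(12) + (-12) + (0) + (0) + (0)] = 0/8 = 0
Dimension check: dim(rho) = sum (mult * dim) = 3*1 + 0*1 + 2*1 + 1*1 + 0*2 = 6 = chi_rho(e) = 6.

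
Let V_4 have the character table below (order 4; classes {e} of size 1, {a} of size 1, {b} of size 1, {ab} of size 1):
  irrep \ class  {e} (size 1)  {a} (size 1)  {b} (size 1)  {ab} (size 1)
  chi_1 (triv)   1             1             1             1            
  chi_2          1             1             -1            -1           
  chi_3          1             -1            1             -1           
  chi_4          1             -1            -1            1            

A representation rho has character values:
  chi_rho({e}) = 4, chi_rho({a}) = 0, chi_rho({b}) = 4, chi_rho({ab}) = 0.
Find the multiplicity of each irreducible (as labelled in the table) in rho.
Multiplicities: chi_1: 2, chi_2: 0, chi_3: 2, chi_4: 0.

Why: Use <chi_rho, chi> = (1/|G|) sum_C |C| * chi_rho(C) * conj(chi(C)) with |G| = 4 for each irreducible chi in the table:
  <chi_rho, chi_1> = (1/4)[1*(4)*conj(1) + 1*(0)*conj(1) + 1*(4)*conj(1) + 1*(0)*conj(1)]
      = (1/4)[(4) + (0) + (4) + (0)] = 8/4 = 2
  <chi_rho, chi_2> = (1/4)[1*(4)*conj(1) + 1*(0)*conj(1) + 1*(4)*conj(-1) + 1*(0)*conj(-1)]
      = (1/4)[(4) + (0) + (-4) + (0)] = 0/4 = 0
  <chi_rho, chi_3> = (1/4)[1*(4)*conj(1) + 1*(0)*conj(-1) + 1*(4)*conj(1) + 1*(0)*conj(-1)]
      = (1/4)[(4) + (0) + (4) + (0)] = 8/4 = 2
  <chi_rho, chi_4> = (1/4)[1*(4)*conj(1) + 1*(0)*conj(-1) + 1*(4)*conj(-1) + 1*(0)*conj(1)]
      = (1/4)[(4) + (0) + (-4) + (0)] = 0/4 = 0
Dimension check: dim(rho) = sum (mult * dim) = 2*1 + 0*1 + 2*1 + 0*1 = 4 = chi_rho(e) = 4.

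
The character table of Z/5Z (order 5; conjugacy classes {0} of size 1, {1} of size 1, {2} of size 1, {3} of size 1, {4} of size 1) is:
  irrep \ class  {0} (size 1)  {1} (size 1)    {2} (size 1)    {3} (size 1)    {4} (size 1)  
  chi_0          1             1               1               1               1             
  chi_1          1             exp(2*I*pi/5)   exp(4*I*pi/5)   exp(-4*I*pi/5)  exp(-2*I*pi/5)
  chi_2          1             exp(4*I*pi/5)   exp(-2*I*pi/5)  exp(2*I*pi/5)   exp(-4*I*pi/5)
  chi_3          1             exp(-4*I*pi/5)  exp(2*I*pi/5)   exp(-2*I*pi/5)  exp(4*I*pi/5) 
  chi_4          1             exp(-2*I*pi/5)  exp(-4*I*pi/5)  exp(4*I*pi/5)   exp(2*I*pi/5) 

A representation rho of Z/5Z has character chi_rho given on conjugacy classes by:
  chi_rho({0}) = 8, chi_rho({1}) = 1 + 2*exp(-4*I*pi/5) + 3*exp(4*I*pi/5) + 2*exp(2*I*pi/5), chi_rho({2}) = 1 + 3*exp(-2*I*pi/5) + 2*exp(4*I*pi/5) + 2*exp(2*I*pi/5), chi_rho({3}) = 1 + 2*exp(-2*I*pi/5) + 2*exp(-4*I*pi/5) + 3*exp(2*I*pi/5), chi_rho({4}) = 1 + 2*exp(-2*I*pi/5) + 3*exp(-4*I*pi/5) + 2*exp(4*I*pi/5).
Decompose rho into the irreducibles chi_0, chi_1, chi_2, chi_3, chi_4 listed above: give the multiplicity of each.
Multiplicities: chi_0: 1, chi_1: 2, chi_2: 3, chi_3: 2, chi_4: 0.

Reasoning: Use <chi_rho, chi> = (1/|G|) sum_C |C| * chi_rho(C) * conj(chi(C)) with |G| = 5 for each irreducible chi in the table:
  <chi_rho, chi_0> = (1/5)[1*(8)*conj(1) + 1*(1 + 2*exp(-4*I*pi/5) + 3*exp(4*I*pi/5) + 2*exp(2*I*pi/5))*conj(1) + 1*(1 + 3*exp(-2*I*pi/5) + 2*exp(4*I*pi/5) + 2*exp(2*I*pi/5))*conj(1) + 1*(1 + 2*exp(-2*I*pi/5) + 2*exp(-4*I*pi/5) + 3*exp(2*I*pi/5))*conj(1) + 1*(1 + 2*exp(-2*I*pi/5) + 3*exp(-4*I*pi/5) + 2*exp(4*I*pi/5))*conj(1)]
      = (1/5)[(8) + (1 + 2*exp(-4*I*pi/5) + 3*exp(4*I*pi/5) + 2*exp(2*I*pi/5)) + (1 + 3*exp(-2*I*pi/5) + 2*exp(4*I*pi/5) + 2*exp(2*I*pi/5)) + (1 + 2*exp(-2*I*pi/5) + 2*exp(-4*I*pi/5) + 3*exp(2*I*pi/5)) + (1 + 2*exp(-2*I*pi/5) + 3*exp(-4*I*pi/5) + 2*exp(4*I*pi/5))] = 5/5 = 1
  <chi_rho, chi_1> = (1/5)[1*(8)*conj(1) + 1*(1 + 2*exp(-4*I*pi/5) + 3*exp(4*I*pi/5) + 2*exp(2*I*pi/5))*conj(exp(2*I*pi/5)) + 1*(1 + 3*exp(-2*I*pi/5) + 2*exp(4*I*pi/5) + 2*exp(2*I*pi/5))*conj(exp(4*I*pi/5)) + 1*(1 + 2*exp(-2*I*pi/5) + 2*exp(-4*I*pi/5) + 3*exp(2*I*pi/5))*conj(exp(-4*I*pi/5)) + 1*(1 + 2*exp(-2*I*pi/5) + 3*exp(-4*I*pi/5) + 2*exp(4*I*pi/5))*conj(exp(-2*I*pi/5))]
      = (1/5)[(8) + (2 + exp(-2*I*pi/5) + 2*exp(4*I*pi/5) + 3*exp(2*I*pi/5)) + (2 + 2*exp(-2*I*pi/5) + exp(-4*I*pi/5) + 3*exp(4*I*pi/5)) + (2 + 3*exp(-4*I*pi/5) + exp(4*I*pi/5) + 2*exp(2*I*pi/5)) + (2 + 3*exp(-2*I*pi/5) + 2*exp(-4*I*pi/5) + exp(2*I*pi/5))] = 10/5 = 2
  <chi_rho, chi_2> = (1/5)[1*(8)*conj(1) + 1*(1 + 2*exp(-4*I*pi/5) + 3*exp(4*I*pi/5) + 2*exp(2*I*pi/5))*conj(exp(4*I*pi/5)) + 1*(1 + 3*exp(-2*I*pi/5) + 2*exp(4*I*pi/5) + 2*exp(2*I*pi/5))*conj(exp(-2*I*pi/5)) + 1*(1 + 2*exp(-2*I*pi/5) + 2*exp(-4*I*pi/5) + 3*exp(2*I*pi/5))*conj(exp(2*I*pi/5)) + 1*(1 + 2*exp(-2*I*pi/5) + 3*exp(-4*I*pi/5) + 2*exp(4*I*pi/5))*conj(exp(-4*I*pi/5))]
      = (1/5)[(8) + (3 + 2*exp(-2*I*pi/5) + exp(-4*I*pi/5) + 2*exp(2*I*pi/5)) + (3 + 2*exp(-4*I*pi/5) + exp(2*I*pi/5) + 2*exp(4*I*pi/5)) + (3 + 2*exp(-4*I*pi/5) + exp(-2*I*pi/5) + 2*exp(4*I*pi/5)) + (3 + 2*exp(-2*I*pi/5) + exp(4*I*pi/5) + 2*exp(2*I*pi/5))] = 15/5 = 3
  <chi_rho, chi_3> = (1/5)[1*(8)*conj(1) + 1*(1 + 2*exp(-4*I*pi/5) + 3*exp(4*I*pi/5) + 2*exp(2*I*pi/5))*conj(exp(-4*I*pi/5)) + 1*(1 + 3*exp(-2*I*pi/5) + 2*exp(4*I*pi/5) + 2*exp(2*I*pi/5))*conj(exp(2*I*pi/5)) + 1*(1 + 2*exp(-2*I*pi/5) + 2*exp(-4*I*pi/5) + 3*exp(2*I*pi/5))*conj(exp(-2*I*pi/5)) + 1*(1 + 2*exp(-2*I*pi/5) + 3*exp(-4*I*pi/5) + 2*exp(4*I*pi/5))*conj(exp(4*I*pi/5))]
      = (1/5)[(8) + (2 + 3*exp(-2*I*pi/5) + 2*exp(-4*I*pi/5) + exp(4*I*pi/5)) + (2 + 3*exp(-4*I*pi/5) + exp(-2*I*pi/5) + 2*exp(2*I*pi/5)) + (2 + 2*exp(-2*I*pi/5) + exp(2*I*pi/5) + 3*exp(4*I*pi/5)) + (2 + exp(-4*I*pi/5) + 2*exp(4*I*pi/5) + 3*exp(2*I*pi/5))] = 10/5 = 2
  <chi_rho, chi_4> = (1/5)[1*(8)*conj(1) + 1*(1 + 2*exp(-4*I*pi/5) + 3*exp(4*I*pi/5) + 2*exp(2*I*pi/5))*conj(exp(-2*I*pi/5)) + 1*(1 + 3*exp(-2*I*pi/5) + 2*exp(4*I*pi/5) + 2*exp(2*I*pi/5))*conj(exp(-4*I*pi/5)) + 1*(1 + 2*exp(-2*I*pi/5) + 2*exp(-4*I*pi/5) + 3*exp(2*I*pi/5))*conj(exp(4*I*pi/5)) + 1*(1 + 2*exp(-2*I*pi/5) + 3*exp(-4*I*pi/5) + 2*exp(4*I*pi/5))*conj(exp(2*I*pi/5))]
      = (1/5)[(8) + (2*exp(-2*I*pi/5) + 3*exp(-4*I*pi/5) + exp(2*I*pi/5) + 2*exp(4*I*pi/5)) + (2*exp(-2*I*pi/5) + 2*exp(-4*I*pi/5) + exp(4*I*pi/5) + 3*exp(2*I*pi/5)) + (3*exp(-2*I*pi/5) + exp(-4*I*pi/5) + 2*exp(4*I*pi/5) + 2*exp(2*I*pi/5)) + (2*exp(-4*I*pi/5) + exp(-2*I*pi/5) + 3*exp(4*I*pi/5) + 2*exp(2*I*pi/5))] = 0/5 = 0
(Exp terms are combined using exp(i*s)*conj(exp(i*t)) = exp(i*(s-t)), and sums of them are collapsed using the identity that for every m > 1 the m distinct m-th roots of unity sum to 0, e.g. 1 + exp(2*I*pi/3) + exp(-2*I*pi/3) = 0.)
Dimension check: dim(rho) = sum (mult * dim) = 1*1 + 2*1 + 3*1 + 2*1 + 0*1 = 8 = chi_rho(e) = 8.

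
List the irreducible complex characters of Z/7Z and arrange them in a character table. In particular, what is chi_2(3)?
Character table of Z/7Z (irreps indexed chi_0,...,chi_6 with chi_k(m) = zeta_7^(k*m), zeta_7 = exp(2*pi*i/7)):
  irrep \ class  {0} (size 1)  {1} (size 1)    {2} (size 1)    {3} (size 1)    {4} (size 1)    {5} (size 1)    {6} (size 1)  
  chi_0          1             1               1               1               1               1               1             
  chi_1          1             exp(2*I*pi/7)   exp(4*I*pi/7)   exp(6*I*pi/7)   exp(-6*I*pi/7)  exp(-4*I*pi/7)  exp(-2*I*pi/7)
  chi_2          1             exp(4*I*pi/7)   exp(-6*I*pi/7)  exp(-2*I*pi/7)  exp(2*I*pi/7)   exp(6*I*pi/7)   exp(-4*I*pi/7)
  chi_3          1             exp(6*I*pi/7)   exp(-2*I*pi/7)  exp(4*I*pi/7)   exp(-4*I*pi/7)  exp(2*I*pi/7)   exp(-6*I*pi/7)
  chi_4          1             exp(-6*I*pi/7)  exp(2*I*pi/7)   exp(-4*I*pi/7)  exp(4*I*pi/7)   exp(-2*I*pi/7)  exp(6*I*pi/7) 
  chi_5          1             exp(-4*I*pi/7)  exp(6*I*pi/7)   exp(2*I*pi/7)   exp(-2*I*pi/7)  exp(-6*I*pi/7)  exp(4*I*pi/7) 
  chi_6          1             exp(-2*I*pi/7)  exp(-4*I*pi/7)  exp(-6*I*pi/7)  exp(6*I*pi/7)   exp(4*I*pi/7)   exp(2*I*pi/7) 

Spot check: chi_2(3) = zeta_7^(2*3) = zeta_7^6 = exp(-2*I*pi/7).

Solution. Z/7Z is abelian, so all 7 irreducible complex representations are 1-dimensional. They are given by chi_k(m) = zeta_7^(k*m) for k = 0,...,6. Row orthogonality: sum_m chi_k(m) conj(chi_l(m)) = 7 * [k = l].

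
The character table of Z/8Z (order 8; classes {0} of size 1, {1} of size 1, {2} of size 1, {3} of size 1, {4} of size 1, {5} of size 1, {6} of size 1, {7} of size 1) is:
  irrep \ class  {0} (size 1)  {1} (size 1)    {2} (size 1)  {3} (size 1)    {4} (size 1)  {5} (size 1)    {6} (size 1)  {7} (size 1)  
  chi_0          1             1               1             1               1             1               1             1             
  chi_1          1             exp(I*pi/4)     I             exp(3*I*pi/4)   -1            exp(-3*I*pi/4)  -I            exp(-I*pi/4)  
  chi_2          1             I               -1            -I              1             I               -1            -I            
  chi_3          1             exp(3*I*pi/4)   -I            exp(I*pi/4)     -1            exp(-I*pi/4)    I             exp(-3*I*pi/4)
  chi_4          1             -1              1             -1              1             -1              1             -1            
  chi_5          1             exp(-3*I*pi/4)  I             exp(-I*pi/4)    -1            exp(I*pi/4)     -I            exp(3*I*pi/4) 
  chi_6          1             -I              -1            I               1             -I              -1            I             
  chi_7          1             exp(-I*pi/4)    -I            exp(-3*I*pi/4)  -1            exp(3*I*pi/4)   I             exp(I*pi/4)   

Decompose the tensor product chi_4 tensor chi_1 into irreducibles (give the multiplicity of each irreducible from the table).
chi_4 tensor chi_1 = chi_5 (all other irreducibles have multiplicity 0).

Explanation: The character of a tensor product is the pointwise product (chi_4 * chi_1)(C) = chi_4(C) * chi_1(C):
  {0}: (1)*(1), {1}: (-1)*(exp(I*pi/4)), {2}: (1)*(I), {3}: (-1)*(exp(3*I*pi/4)), {4}: (1)*(-1), {5}: (-1)*(exp(-3*I*pi/4)), {6}: (1)*(-I), {7}: (-1)*(exp(-I*pi/4))
so (chi_4 * chi_1) takes values
  {0} -> 1, {1} -> -exp(I*pi/4), {2} -> I, {3} -> -exp(3*I*pi/4), {4} -> -1, {5} -> -exp(-3*I*pi/4), {6} -> -I, {7} -> -exp(-I*pi/4).
Now take the inner product of this character with each irreducible chi from the table, <chi_4*chi_1, chi> = (1/8) sum_C |C| (chi_4*chi_1)(C) conj(chi(C)):
  <chi_4*chi_1, chi_0> = (1/8)[1*(1)*conj(1) + 1*(-exp(I*pi/4))*conj(1) + 1*(I)*conj(1) + 1*(-exp(3*I*pi/4))*conj(1) + 1*(-1)*conj(1) + 1*(-exp(-3*I*pi/4))*conj(1) + 1*(-I)*conj(1) + 1*(-exp(-I*pi/4))*conj(1)]
      = (1/8)[(1) + (-exp(I*pi/4)) + (I) + (-exp(3*I*pi/4)) + (-1) + (-exp(-3*I*pi/4)) + (-I) + (-exp(-I*pi/4))] = 0/8 = 0
  <chi_4*chi_1, chi_1> = (1/8)[1*(1)*conj(1) + 1*(-exp(I*pi/4))*conj(exp(I*pi/4)) + 1*(I)*conj(I) + 1*(-exp(3*I*pi/4))*conj(exp(3*I*pi/4)) + 1*(-1)*conj(-1) + 1*(-exp(-3*I*pi/4))*conj(exp(-3*I*pi/4)) + 1*(-I)*conj(-I) + 1*(-exp(-I*pi/4))*conj(exp(-I*pi/4))]
      = (1/8)[(1) + (-1) + (1) + (-1) + (1) + (-1) + (1) + (-1)] = 0/8 = 0
  <chi_4*chi_1, chi_2> = (1/8)[1*(1)*conj(1) + 1*(-exp(I*pi/4))*conj(I) + 1*(I)*conj(-1) + 1*(-exp(3*I*pi/4))*conj(-I) + 1*(-1)*conj(1) + 1*(-exp(-3*I*pi/4))*conj(I) + 1*(-I)*conj(-1) + 1*(-exp(-I*pi/4))*conj(-I)]
      = (1/8)[(1) + (exp(3*I*pi/4)) + (-I) + (-exp(-3*I*pi/4)) + (-1) + (exp(-I*pi/4)) + (I) + (-exp(I*pi/4))] = 0/8 = 0
  <chi_4*chi_1, chi_3> = (1/8)[1*(1)*conj(1) + 1*(-exp(I*pi/4))*conj(exp(3*I*pi/4)) + 1*(I)*conj(-I) + 1*(-exp(3*I*pi/4))*conj(exp(I*pi/4)) + 1*(-1)*conj(-1) + 1*(-exp(-3*I*pi/4))*conj(exp(-I*pi/4)) + 1*(-I)*conj(I) + 1*(-exp(-I*pi/4))*conj(exp(-3*I*pi/4))]
      = (1/8)[(1) + (I) + (-1) + (-I) + (1) + (I) + (-1) + (-I)] = 0/8 = 0
  <chi_4*chi_1, chi_4> = (1/8)[1*(1)*conj(1) + 1*(-exp(I*pi/4))*conj(-1) + 1*(I)*conj(1) + 1*(-exp(3*I*pi/4))*conj(-1) + 1*(-1)*conj(1) + 1*(-exp(-3*I*pi/4))*conj(-1) + 1*(-I)*conj(1) + 1*(-exp(-I*pi/4))*conj(-1)]
      = (1/8)[(1) + (exp(I*pi/4)) + (I) + (exp(3*I*pi/4)) + (-1) + (exp(-3*I*pi/4)) + (-I) + (exp(-I*pi/4))] = 0/8 = 0
  <chi_4*chi_1, chi_5> = (1/8)[1*(1)*conj(1) + 1*(-exp(I*pi/4))*conj(exp(-3*I*pi/4)) + 1*(I)*conj(I) + 1*(-exp(3*I*pi/4))*conj(exp(-I*pi/4)) + 1*(-1)*conj(-1) + 1*(-exp(-3*I*pi/4))*conj(exp(I*pi/4)) + 1*(-I)*conj(-I) + 1*(-exp(-I*pi/4))*conj(exp(3*I*pi/4))]
      = (1/8)[(1) + (1) + (1) + (1) + (1) + (1) + (1) + (1)] = 8/8 = 1
  <chi_4*chi_1, chi_6> = (1/8)[1*(1)*conj(1) + 1*(-exp(I*pi/4))*conj(-I) + 1*(I)*conj(-1) + 1*(-exp(3*I*pi/4))*conj(I) + 1*(-1)*conj(1) + 1*(-exp(-3*I*pi/4))*conj(-I) + 1*(-I)*conj(-1) + 1*(-exp(-I*pi/4))*conj(I)]
      = (1/8)[(1) + (-exp(3*I*pi/4)) + (-I) + (exp(-3*I*pi/4)) + (-1) + (-exp(-I*pi/4)) + (I) + (exp(I*pi/4))] = 0/8 = 0
  <chi_4*chi_1, chi_7> = (1/8)[1*(1)*conj(1) + 1*(-exp(I*pi/4))*conj(exp(-I*pi/4)) + 1*(I)*conj(-I) + 1*(-exp(3*I*pi/4))*conj(exp(-3*I*pi/4)) + 1*(-1)*conj(-1) + 1*(-exp(-3*I*pi/4))*conj(exp(3*I*pi/4)) + 1*(-I)*conj(I) + 1*(-exp(-I*pi/4))*conj(exp(I*pi/4))]
      = (1/8)[(1) + (-I) + (-1) + (I) + (1) + (-I) + (-1) + (I)] = 0/8 = 0
(Exp terms are combined using exp(i*s)*conj(exp(i*t)) = exp(i*(s-t)), and sums of them are collapsed using the identity that for every m > 1 the m distinct m-th roots of unity sum to 0, e.g. 1 + exp(2*I*pi/3) + exp(-2*I*pi/3) = 0.)
Hence the multiplicities are chi_5: 1. Dimension check: dim(chi_4)*dim(chi_1) = 1*1 = 1 and sum (mult * dim) = 1*1 = 1.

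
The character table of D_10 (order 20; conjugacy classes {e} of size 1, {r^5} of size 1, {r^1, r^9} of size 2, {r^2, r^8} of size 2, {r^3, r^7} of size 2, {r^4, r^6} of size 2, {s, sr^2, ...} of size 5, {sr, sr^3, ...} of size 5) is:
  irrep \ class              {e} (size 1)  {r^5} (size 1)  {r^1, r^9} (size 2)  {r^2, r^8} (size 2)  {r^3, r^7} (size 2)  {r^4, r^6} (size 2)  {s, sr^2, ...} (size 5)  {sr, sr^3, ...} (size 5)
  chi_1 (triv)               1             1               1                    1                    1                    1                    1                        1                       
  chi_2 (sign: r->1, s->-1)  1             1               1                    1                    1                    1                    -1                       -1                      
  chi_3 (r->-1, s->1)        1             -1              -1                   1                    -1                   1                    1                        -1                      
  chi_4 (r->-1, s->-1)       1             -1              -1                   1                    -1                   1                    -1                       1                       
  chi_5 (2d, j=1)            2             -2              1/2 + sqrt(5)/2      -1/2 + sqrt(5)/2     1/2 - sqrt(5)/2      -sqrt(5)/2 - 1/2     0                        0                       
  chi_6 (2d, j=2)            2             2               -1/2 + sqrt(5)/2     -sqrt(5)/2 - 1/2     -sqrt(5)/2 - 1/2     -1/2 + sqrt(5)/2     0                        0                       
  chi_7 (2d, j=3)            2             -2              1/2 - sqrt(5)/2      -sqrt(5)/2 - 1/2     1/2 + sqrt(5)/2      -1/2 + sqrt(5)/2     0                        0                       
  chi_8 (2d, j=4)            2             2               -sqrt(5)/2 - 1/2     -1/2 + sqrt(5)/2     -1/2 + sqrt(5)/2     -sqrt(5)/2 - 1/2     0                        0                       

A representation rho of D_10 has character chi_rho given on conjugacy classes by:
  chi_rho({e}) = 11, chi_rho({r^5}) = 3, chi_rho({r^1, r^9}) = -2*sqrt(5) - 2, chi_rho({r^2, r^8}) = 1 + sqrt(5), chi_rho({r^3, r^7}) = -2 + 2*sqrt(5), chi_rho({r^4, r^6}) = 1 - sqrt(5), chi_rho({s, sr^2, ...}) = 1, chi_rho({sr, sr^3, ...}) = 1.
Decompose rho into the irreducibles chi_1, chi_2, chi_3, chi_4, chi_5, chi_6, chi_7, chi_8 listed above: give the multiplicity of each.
Multiplicities: chi_1: 1, chi_2: 0, chi_3: 1, chi_4: 1, chi_5: 0, chi_6: 0, chi_7: 1, chi_8: 3.

Proof sketch: Use <chi_rho, chi> = (1/|G|) sum_C |C| * chi_rho(C) * conj(chi(C)) with |G| = 20 for each irreducible chi in the table:
  <chi_rho, chi_1> = (1/20)[1*(11)*conj(1) + 1*(3)*conj(1) + 2*(-2*sqrt(5) - 2)*conj(1) + 2*(1 + sqrt(5))*conj(1) + 2*(-2 + 2*sqrt(5))*conj(1) + 2*(1 - sqrt(5))*conj(1) + 5*(1)*conj(1) + 5*(1)*conj(1)]
      = (1/20)[(11) + (3) + (-4*sqrt(5) - 4) + (2 + 2*sqrt(5)) + (-4 + 4*sqrt(5)) + (2 - 2*sqrt(5)) + (5) + (5)] = 20/20 = 1
  <chi_rho, chi_2> = (1/20)[1*(11)*conj(1) + 1*(3)*conj(1) + 2*(-2*sqrt(5) - 2)*conj(1) + 2*(1 + sqrt(5))*conj(1) + 2*(-2 + 2*sqrt(5))*conj(1) + 2*(1 - sqrt(5))*conj(1) + 5*(1)*conj(-1) + 5*(1)*conj(-1)]
      = (1/20)[(11) + (3) + (-4*sqrt(5) - 4) + (2 + 2*sqrt(5)) + (-4 + 4*sqrt(5)) + (2 - 2*sqrt(5)) + (-5) + (-5)] = 0/20 = 0
  <chi_rho, chi_3> = (1/20)[1*(11)*conj(1) + 1*(3)*conj(-1) + 2*(-2*sqrt(5) - 2)*conj(-1) + 2*(1 + sqrt(5))*conj(1) + 2*(-2 + 2*sqrt(5))*conj(-1) + 2*(1 - sqrt(5))*conj(1) + 5*(1)*conj(1) + 5*(1)*conj(-1)]
      = (1/20)[(11) + (-3) + (4 + 4*sqrt(5)) + (2 + 2*sqrt(5)) + (4 - 4*sqrt(5)) + (2 - 2*sqrt(5)) + (5) + (-5)] = 20/20 = 1
  <chi_rho, chi_4> = (1/20)[1*(11)*conj(1) + 1*(3)*conj(-1) + 2*(-2*sqrt(5) - 2)*conj(-1) + 2*(1 + sqrt(5))*conj(1) + 2*(-2 + 2*sqrt(5))*conj(-1) + 2*(1 - sqrt(5))*conj(1) + 5*(1)*conj(-1) + 5*(1)*conj(1)]
      = (1/20)[(11) + (-3) + (4 + 4*sqrt(5)) + (2 + 2*sqrt(5)) + (4 - 4*sqrt(5)) + (2 - 2*sqrt(5)) + (-5) + (5)] = 20/20 = 1
  <chi_rho, chi_5> = (1/20)[1*(11)*conj(2) + 1*(3)*conj(-2) + 2*(-2*sqrt(5) - 2)*conj(1/2 + sqrt(5)/2) + 2*(1 + sqrt(5))*conj(-1/2 + sqrt(5)/2) + 2*(-2 + 2*sqrt(5))*conj(1/2 - sqrt(5)/2) + 2*(1 - sqrt(5))*conj(-sqrt(5)/2 - 1/2) + 5*(1)*conj(0) + 5*(1)*conj(0)]
      = (1/20)[(22) + (-6) + (-12 - 4*sqrt(5)) + (4) + (-12 + 4*sqrt(5)) + (4) + (0) + (0)] = 0/20 = 0
  <chi_rho, chi_6> = (1/20)[1*(11)*conj(2) + 1*(3)*conj(2) + 2*(-2*sqrt(5) - 2)*conj(-1/2 + sqrt(5)/2) + 2*(1 + sqrt(5))*conj(-sqrt(5)/2 - 1/2) + 2*(-2 + 2*sqrt(5))*conj(-sqrt(5)/2 - 1/2) + 2*(1 - sqrt(5))*conj(-1/2 + sqrt(5)/2) + 5*(1)*conj(0) + 5*(1)*conj(0)]
      = (1/20)[(22) + (6) + (-8) + (-6 - 2*sqrt(5)) + (-8) + (-6 + 2*sqrt(5)) + (0) + (0)] = 0/20 = 0
  <chi_rho, chi_7> = (1/20)[1*(11)*conj(2) + 1*(3)*conj(-2) + 2*(-2*sqrt(5) - 2)*conj(1/2 - sqrt(5)/2) + 2*(1 + sqrt(5))*conj(-sqrt(5)/2 - 1/2) + 2*(-2 + 2*sqrt(5))*conj(1/2 + sqrt(5)/2) + 2*(1 - sqrt(5))*conj(-1/2 + sqrt(5)/2) + 5*(1)*conj(0) + 5*(1)*conj(0)]
      = (1/20)[(22) + (-6) + (8) + (-6 - 2*sqrt(5)) + (8) + (-6 + 2*sqrt(5)) + (0) + (0)] = 20/20 = 1
  <chi_rho, chi_8> = (1/20)[1*(11)*conj(2) + 1*(3)*conj(2) + 2*(-2*sqrt(5) - 2)*conj(-sqrt(5)/2 - 1/2) + 2*(1 + sqrt(5))*conj(-1/2 + sqrt(5)/2) + 2*(-2 + 2*sqrt(5))*conj(-1/2 + sqrt(5)/2) + 2*(1 - sqrt(5))*conj(-sqrt(5)/2 - 1/2) + 5*(1)*conj(0) + 5*(1)*conj(0)]
      = (1/20)[(22) + (6) + (4*sqrt(5) + 12) + (4) + (12 - 4*sqrt(5)) + (4) + (0) + (0)] = 60/20 = 3
Dimension check: dim(rho) = sum (mult * dim) = 1*1 + 0*1 + 1*1 + 1*1 + 0*2 + 0*2 + 1*2 + 3*2 = 11 = chi_rho(e) = 11.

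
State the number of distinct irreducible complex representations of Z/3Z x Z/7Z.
21

Working: The number of irreducible complex representations of a finite group equals its number of conjugacy classes. Z/3Z x Z/7Z is abelian of order 21, so every element is its own conjugacy class: 21 classes, so Z/3Z x Z/7Z (order 21) has exactly 21 irreducible complex representations.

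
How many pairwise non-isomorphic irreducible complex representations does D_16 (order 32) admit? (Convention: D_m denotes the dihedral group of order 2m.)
11

Proof sketch: The number of irreducible complex representations of a finite group equals its number of conjugacy classes. D_16 has 11 conjugacy classes (n/2 + 3 for n even), so D_16 (order 32) has exactly 11 irreducible complex representations.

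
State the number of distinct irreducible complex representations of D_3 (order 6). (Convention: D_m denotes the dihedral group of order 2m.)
3

The number of irreducible complex representations of a finite group equals its number of conjugacy classes. D_3 has 3 conjugacy classes ((n+3)/2 for n odd), so D_3 (order 6) has exactly 3 irreducible complex representations.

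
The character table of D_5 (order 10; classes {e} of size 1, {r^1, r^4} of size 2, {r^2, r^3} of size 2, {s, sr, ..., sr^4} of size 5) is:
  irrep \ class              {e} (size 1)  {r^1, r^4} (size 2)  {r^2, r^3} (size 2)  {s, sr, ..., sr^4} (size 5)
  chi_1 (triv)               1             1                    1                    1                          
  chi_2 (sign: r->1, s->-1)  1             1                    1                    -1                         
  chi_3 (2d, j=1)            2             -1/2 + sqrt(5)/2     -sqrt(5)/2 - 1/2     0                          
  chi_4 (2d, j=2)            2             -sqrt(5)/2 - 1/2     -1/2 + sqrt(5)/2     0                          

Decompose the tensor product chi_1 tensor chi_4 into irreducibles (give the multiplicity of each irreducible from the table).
chi_1 tensor chi_4 = chi_4 (all other irreducibles have multiplicity 0).

Working: The character of a tensor product is the pointwise product (chi_1 * chi_4)(C) = chi_1(C) * chi_4(C):
  {e}: (1)*(2), {r^1, r^4}: (1)*(-sqrt(5)/2 - 1/2), {r^2, r^3}: (1)*(-1/2 + sqrt(5)/2), {s, sr, ..., sr^4}: (1)*(0)
so (chi_1 * chi_4) takes values
  {e} -> 2, {r^1, r^4} -> -sqrt(5)/2 - 1/2, {r^2, r^3} -> -1/2 + sqrt(5)/2, {s, sr, ..., sr^4} -> 0.
Now take the inner product of this character with each irreducible chi from the table, <chi_1*chi_4, chi> = (1/10) sum_C |C| (chi_1*chi_4)(C) conj(chi(C)):
  <chi_1*chi_4, chi_1> = (1/10)[1*(2)*conj(1) + 2*(-sqrt(5)/2 - 1/2)*conj(1) + 2*(-1/2 + sqrt(5)/2)*conj(1) + 5*(0)*conj(1)]
      = (1/10)[(2) + (-sqrt(5) - 1) + (-1 + sqrt(5)) + (0)] = 0/10 = 0
  <chi_1*chi_4, chi_2> = (1/10)[1*(2)*conj(1) + 2*(-sqrt(5)/2 - 1/2)*conj(1) + 2*(-1/2 + sqrt(5)/2)*conj(1) + 5*(0)*conj(-1)]
      = (1/10)[(2) + (-sqrt(5) - 1) + (-1 + sqrt(5)) + (0)] = 0/10 = 0
  <chi_1*chi_4, chi_3> = (1/10)[1*(2)*conj(2) + 2*(-sqrt(5)/2 - 1/2)*conj(-1/2 + sqrt(5)/2) + 2*(-1/2 + sqrt(5)/2)*conj(-sqrt(5)/2 - 1/2) + 5*(0)*conj(0)]
      = (1/10)[(4) + (-2) + (-2) + (0)] = 0/10 = 0
  <chi_1*chi_4, chi_4> = (1/10)[1*(2)*conj(2) + 2*(-sqrt(5)/2 - 1/2)*conj(-sqrt(5)/2 - 1/2) + 2*(-1/2 + sqrt(5)/2)*conj(-1/2 + sqrt(5)/2) + 5*(0)*conj(0)]
      = (1/10)[(4) + (sqrt(5) + 3) + (3 - sqrt(5)) + (0)] = 10/10 = 1
Hence the multiplicities are chi_4: 1. Dimension check: dim(chi_1)*dim(chi_4) = 1*2 = 2 and sum (mult * dim) = 1*2 = 2.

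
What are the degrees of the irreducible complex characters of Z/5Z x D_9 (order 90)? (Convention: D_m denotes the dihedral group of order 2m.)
Dimensions: 1, 1, 1, 1, 1, 1, 1, 1, 1, 1, 2, 2, 2, 2, 2, 2, 2, 2, 2, 2, 2, 2, 2, 2, 2, 2, 2, 2, 2, 2

Why: There are 30 irreducibles (= number of conjugacy classes). Their dimensions d_i satisfy sum d_i^2 = |G| = 90: 1 + 1 + 1 + 1 + 1 + 1 + 1 + 1 + 1 + 1 + 4 + 4 + 4 + 4 + 4 + 4 + 4 + 4 + 4 + 4 + 4 + 4 + 4 + 4 + 4 + 4 + 4 + 4 + 4 + 4 = 90. (For the product with Z/5Z: each of the 5 1-dim characters of Z/5Z tensors with each irrep of D_9, giving 5 copies of each D_9-dimension.)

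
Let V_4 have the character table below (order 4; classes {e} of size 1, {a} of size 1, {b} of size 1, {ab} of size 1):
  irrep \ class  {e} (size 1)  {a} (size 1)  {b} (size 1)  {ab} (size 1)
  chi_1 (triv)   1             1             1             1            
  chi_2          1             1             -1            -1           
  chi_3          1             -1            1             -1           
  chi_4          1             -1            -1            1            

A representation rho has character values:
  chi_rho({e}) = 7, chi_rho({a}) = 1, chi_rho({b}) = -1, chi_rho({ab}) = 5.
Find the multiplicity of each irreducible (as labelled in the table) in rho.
Multiplicities: chi_1: 3, chi_2: 1, chi_3: 0, chi_4: 3.

Why: Use <chi_rho, chi> = (1/|G|) sum_C |C| * chi_rho(C) * conj(chi(C)) with |G| = 4 for each irreducible chi in the table:
  <chi_rho, chi_1> = (1/4)[1*(7)*conj(1) + 1*(1)*conj(1) + 1*(-1)*conj(1) + 1*(5)*conj(1)]
      = (1/4)[(7) + (1) + (-1) + (5)] = 12/4 = 3
  <chi_rho, chi_2> = (1/4)[1*(7)*conj(1) + 1*(1)*conj(1) + 1*(-1)*conj(-1) + 1*(5)*conj(-1)]
      = (1/4)[(7) + (1) + (1) + (-5)] = 4/4 = 1
  <chi_rho, chi_3> = (1/4)[1*(7)*conj(1) + 1*(1)*conj(-1) + 1*(-1)*conj(1) + 1*(5)*conj(-1)]
      = (1/4)[(7) + (-1) + (-1) + (-5)] = 0/4 = 0
  <chi_rho, chi_4> = (1/4)[1*(7)*conj(1) + 1*(1)*conj(-1) + 1*(-1)*conj(-1) + 1*(5)*conj(1)]
      = (1/4)[(7) + (-1) + (1) + (5)] = 12/4 = 3
Dimension check: dim(rho) = sum (mult * dim) = 3*1 + 1*1 + 0*1 + 3*1 = 7 = chi_rho(e) = 7.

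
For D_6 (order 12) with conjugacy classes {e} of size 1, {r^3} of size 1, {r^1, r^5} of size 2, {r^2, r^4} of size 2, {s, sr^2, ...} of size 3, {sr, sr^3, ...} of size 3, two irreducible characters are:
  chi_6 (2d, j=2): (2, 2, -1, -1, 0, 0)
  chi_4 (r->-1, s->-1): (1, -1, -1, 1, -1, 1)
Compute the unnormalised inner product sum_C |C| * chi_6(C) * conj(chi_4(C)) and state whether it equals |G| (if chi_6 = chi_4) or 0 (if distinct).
Sum = 0; so <chi_6, chi_4> = 0 (distinct irreducibles are orthogonal).

Explanation: Compute term by term over conjugacy classes (|C| * chi_6(C) * conj(chi_4(C))):
  1*(2)*conj(1) + 1*(2)*conj(-1) + 2*(-1)*conj(-1) + 2*(-1)*conj(1) + 3*(0)*conj(-1) + 3*(0)*conj(1)
  = (2) + (-2) + (2) + (-2) + (0) + (0)
  = 0.
Dividing by |G| = 12 gives 0/12 = 0, matching the row-orthogonality relation <chi_6, chi_4> = [chi_6 = chi_4].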